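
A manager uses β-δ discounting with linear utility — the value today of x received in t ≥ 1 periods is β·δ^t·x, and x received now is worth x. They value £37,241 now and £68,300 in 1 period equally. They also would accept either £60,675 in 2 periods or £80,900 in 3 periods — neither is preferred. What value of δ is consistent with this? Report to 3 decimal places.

Both payoffs in the second observation are in the future, so β drops out: δ^2·60675 = δ^3·80900 ⇒ δ = 60675/80900 = 0.75000.

δ ≈ 0.750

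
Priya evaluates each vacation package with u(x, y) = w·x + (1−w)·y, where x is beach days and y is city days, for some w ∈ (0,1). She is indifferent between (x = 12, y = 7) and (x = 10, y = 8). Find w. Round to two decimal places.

Indifference: w·12 + (1−w)·7 = w·10 + (1−w)·8.
w·(12−10) = (1−w)·(8−7), i.e. w·2 = (1−w)·1.
So w/(1−w) = 1/2 = 0.5000, giving w = 1/(2+1) = 0.33.

w = 0.33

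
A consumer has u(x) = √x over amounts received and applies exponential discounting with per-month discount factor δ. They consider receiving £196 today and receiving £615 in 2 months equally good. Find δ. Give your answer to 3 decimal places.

δ ≈ 0.751

The payoff in 2 months is discounted by δ^2, so u(196) = δ^2·u(615) and δ^2 = u(196)/u(615).
Since u(x) = √x, δ^2 = √(196/615) = 0.56453.
Taking the square root: δ = 0.56453^(1/2) ≈ 0.751.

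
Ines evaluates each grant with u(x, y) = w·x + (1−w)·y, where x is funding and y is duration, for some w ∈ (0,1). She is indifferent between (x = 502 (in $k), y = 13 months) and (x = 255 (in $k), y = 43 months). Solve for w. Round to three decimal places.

Equating utilities: w·502 + (1−w)·13 = w·255 + (1−w)·43.
Collecting terms: w·247 = (1−w)·30.
The marginal rate of substitution is 30/247, so w = 30/(247+30) = 0.108.

w = 0.108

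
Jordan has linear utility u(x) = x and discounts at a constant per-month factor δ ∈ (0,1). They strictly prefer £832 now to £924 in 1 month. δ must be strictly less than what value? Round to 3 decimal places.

Under u(x) = x this choice says 832 > δ·924.
Dividing through by 924 gives δ < 0.90043.

δ < 0.900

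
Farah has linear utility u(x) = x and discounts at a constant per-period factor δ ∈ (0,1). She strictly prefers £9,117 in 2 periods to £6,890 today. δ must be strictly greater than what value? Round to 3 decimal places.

Comparing present values: 6890 < δ^2·9117.
Dividing by 9117: δ^2 > 0.75573. Both sides are positive, so the square root keeps the direction.
δ > (6890/9117)^(1/2) ≈ 0.869.

δ > 0.869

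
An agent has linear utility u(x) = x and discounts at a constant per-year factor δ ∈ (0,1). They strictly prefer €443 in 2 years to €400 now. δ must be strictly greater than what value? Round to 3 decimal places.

δ > 0.950

Comparing present values: 400 < δ^2·443.
So δ^2 > 400/443 = 0.90293; taking the square root of both positive sides preserves the inequality.
δ > 0.90293^(1/2) = 0.950.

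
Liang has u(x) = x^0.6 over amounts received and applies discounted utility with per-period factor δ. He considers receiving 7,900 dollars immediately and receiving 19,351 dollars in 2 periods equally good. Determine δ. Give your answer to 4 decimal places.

δ ≈ 0.7643

The payoff in 2 periods is discounted by δ^2, so u(7900) = δ^2·u(19351) and δ^2 = u(7900)/u(19351).
Since u(x) = x^0.6, δ^2 = (7900/19351)^0.6 = 0.40825^0.6 = 0.58419.
Taking the square root: δ = 0.58419^(1/2) ≈ 0.7643.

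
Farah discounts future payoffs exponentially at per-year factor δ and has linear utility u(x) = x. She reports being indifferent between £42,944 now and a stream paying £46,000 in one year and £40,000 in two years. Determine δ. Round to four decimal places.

δ ≈ 0.6100

The stream is worth 46000δ + 40000δ² today, so 46000δ + 40000δ² = 42944.
That is, 40000δ² + 46000δ − 42944 = 0, a quadratic in δ.
δ = (−46000 + √(46000² + 4·40000·42944)) / (2·40000) = (−46000 + √8987040000.00) / 80000 ≈ 0.6100.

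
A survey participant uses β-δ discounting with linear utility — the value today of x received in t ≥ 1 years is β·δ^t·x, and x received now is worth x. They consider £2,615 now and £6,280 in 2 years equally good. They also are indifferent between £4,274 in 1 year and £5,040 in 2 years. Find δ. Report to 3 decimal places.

From the later pair, β·δ^1·4274 = β·δ^2·5040; dividing through, δ = 4274/5040 = 0.84802.

δ ≈ 0.848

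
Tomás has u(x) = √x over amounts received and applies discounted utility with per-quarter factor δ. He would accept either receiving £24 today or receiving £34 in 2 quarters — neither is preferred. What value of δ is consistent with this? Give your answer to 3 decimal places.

δ ≈ 0.917

Equating discounted utilities: u(24) = δ^2·u(34) ⇒ δ^2 = u(24)/u(34).
With u(x) = √x: δ^2 = √24/√34 = √(24/34) = 0.84017.
So δ = 0.84017^(1/2) ≈ 0.917.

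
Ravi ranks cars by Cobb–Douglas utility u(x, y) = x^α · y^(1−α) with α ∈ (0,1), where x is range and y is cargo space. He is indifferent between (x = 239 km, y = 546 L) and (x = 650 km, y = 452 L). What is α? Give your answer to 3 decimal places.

α ≈ 0.159

Set the two utilities equal: 239^α·546^(1−α) = 650^α·452^(1−α).
(239/650)^α = (452/546)^(1−α); take logs: α·ln(239/650) = (1−α)·ln(452/546), i.e. α·-1.000509 = (1−α)·-0.188937.
With A = -1.000509 and B = -0.188937: α·A = (1−α)·B, so α = B/(A+B) = -0.188937/-1.189446 ≈ 0.159.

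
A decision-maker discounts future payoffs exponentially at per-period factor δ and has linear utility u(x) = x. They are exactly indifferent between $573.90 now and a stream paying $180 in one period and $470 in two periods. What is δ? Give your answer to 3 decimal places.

δ ≈ 0.930

Present value of the stream is 180·δ + 470·δ². Indifference gives 180δ + 470δ² = 573.90.
Rearranged: 470δ² + 180δ − 573.90 = 0.
The positive root is δ = [−180 + √(180² + 4·470·573.90)] / (2·470) = (−180 + 1054.197)/940 ≈ 0.930.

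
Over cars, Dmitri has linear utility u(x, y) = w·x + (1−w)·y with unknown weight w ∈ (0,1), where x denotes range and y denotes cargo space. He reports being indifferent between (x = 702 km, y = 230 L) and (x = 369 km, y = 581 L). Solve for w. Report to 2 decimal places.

w = 0.51

u(702,230) = u(369,581) means w·702 + (1−w)·230 = w·369 + (1−w)·581.
w·(702−369) = (1−w)·(581−230), i.e. w·333 = (1−w)·351.
The marginal rate of substitution is 351/333, so w = 351/(333+351) = 0.51.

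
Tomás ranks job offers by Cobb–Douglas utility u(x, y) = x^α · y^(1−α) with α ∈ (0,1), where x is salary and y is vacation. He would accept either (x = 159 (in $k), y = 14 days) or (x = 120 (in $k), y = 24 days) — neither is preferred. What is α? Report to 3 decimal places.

α ≈ 0.657

Indifference: 159^α · 14^(1−α) = 120^α · 24^(1−α).
Taking logs: α·ln 159 + (1−α)·ln 14 = α·ln 120 + (1−α)·ln 24, i.e. α·0.281412 = (1−α)·0.538997.
Thus α·(0.820409) = 0.538997, so α = 0.538997/0.820409 ≈ 0.657.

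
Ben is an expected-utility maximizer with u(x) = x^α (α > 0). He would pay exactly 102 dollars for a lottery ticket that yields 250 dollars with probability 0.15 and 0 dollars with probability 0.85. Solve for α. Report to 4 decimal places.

Since u(0) = 0, the lottery's EU is 0.15·250^α.
Equating: 102^α = 0.15·250^α, i.e. 0.4080^α = 0.15.
α = ln(0.15) / ln(102/250) = -1.8971200/-0.8964881 ≈ 2.1162.

α ≈ 2.1162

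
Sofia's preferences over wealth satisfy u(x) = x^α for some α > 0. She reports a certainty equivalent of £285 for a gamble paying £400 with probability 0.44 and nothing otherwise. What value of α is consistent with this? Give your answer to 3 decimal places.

The lottery's expected utility is 0.44·u(400) + 0.56·u(0) = 0.44·400^α (since u(0) = 0 for α > 0).
Equating: 285^α = 0.44·400^α, i.e. 0.7125^α = 0.44.
Take logs: α = ln 0.44 / ln(285/400) ≈ 2.42195.

α ≈ 2.422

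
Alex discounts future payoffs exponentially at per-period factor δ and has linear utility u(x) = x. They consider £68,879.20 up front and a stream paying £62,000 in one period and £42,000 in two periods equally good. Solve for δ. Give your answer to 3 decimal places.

Present value of the stream is 62000·δ + 42000·δ². Indifference gives 62000δ + 42000δ² = 68879.20.
So 42000δ² + 62000δ − 68879.20 = 0.
By the quadratic formula (taking the positive root), δ = (−62000 + √15415705600.00) / 84000 ≈ 0.740.

δ ≈ 0.740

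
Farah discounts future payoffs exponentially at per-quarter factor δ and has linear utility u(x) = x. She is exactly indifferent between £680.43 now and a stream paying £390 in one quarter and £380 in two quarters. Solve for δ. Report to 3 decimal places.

δ ≈ 0.920

Present value of the stream is 390·δ + 380·δ². Indifference gives 390δ + 380δ² = 680.43.
That is, 380δ² + 390δ − 680.43 = 0, a quadratic in δ.
The positive root is δ = [−390 + √(390² + 4·380·680.43)] / (2·380) = (−390 + 1089.199)/760 ≈ 0.920.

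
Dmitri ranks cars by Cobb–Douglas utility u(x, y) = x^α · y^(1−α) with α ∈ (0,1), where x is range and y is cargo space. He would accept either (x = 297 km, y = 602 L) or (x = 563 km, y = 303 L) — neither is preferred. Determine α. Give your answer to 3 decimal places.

α ≈ 0.518

Indifference: 297^α · 602^(1−α) = 563^α · 303^(1−α).
Rearrange to (297/563)^α = (303/602)^(1−α) and take logs: α·-0.639547 = (1−α)·-0.686525.
Thus α·(-1.326072) = -0.686525, so α = -0.686525/-1.326072 ≈ 0.518.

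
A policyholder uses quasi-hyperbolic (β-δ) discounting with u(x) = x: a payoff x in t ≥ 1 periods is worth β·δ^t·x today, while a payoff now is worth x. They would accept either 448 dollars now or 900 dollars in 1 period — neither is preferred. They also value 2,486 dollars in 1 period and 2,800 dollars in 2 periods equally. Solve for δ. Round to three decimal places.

Both payoffs in the second observation are in the future, so β drops out: δ^1·2486 = δ^2·2800 ⇒ δ = 2486/2800 = 0.88786.

δ ≈ 0.888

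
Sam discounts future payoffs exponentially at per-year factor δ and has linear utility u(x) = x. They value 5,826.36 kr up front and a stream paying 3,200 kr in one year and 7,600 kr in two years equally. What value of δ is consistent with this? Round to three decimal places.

Equating present values: 5826.36 = 3200δ + 7600δ².
Rearranged: 7600δ² + 3200δ − 5826.36 = 0.
The positive root is δ = [−3200 + √(3200² + 4·7600·5826.36)] / (2·7600) = (−3200 + 13688.000)/15200 ≈ 0.690.

δ ≈ 0.690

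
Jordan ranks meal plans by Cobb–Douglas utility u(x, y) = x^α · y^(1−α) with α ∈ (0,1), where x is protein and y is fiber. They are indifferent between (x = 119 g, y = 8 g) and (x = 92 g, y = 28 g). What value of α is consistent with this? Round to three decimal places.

The Cobb–Douglas utilities coincide, so 119^α·8^(1−α) = 92^α·28^(1−α).
Rearrange to (119/92)^α = (28/8)^(1−α) and take logs: α·0.257335 = (1−α)·1.252763.
Thus α·(1.510098) = 1.252763, so α = 1.252763/1.510098 ≈ 0.830.

α ≈ 0.830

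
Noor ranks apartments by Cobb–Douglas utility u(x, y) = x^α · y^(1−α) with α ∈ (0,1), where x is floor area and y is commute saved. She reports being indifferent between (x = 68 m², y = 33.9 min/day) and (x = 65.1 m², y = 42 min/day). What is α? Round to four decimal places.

The Cobb–Douglas utilities coincide, so 68^α·33.9^(1−α) = 65.1^α·42^(1−α).
(68/65.1)^α = (42/33.9)^(1−α); take logs: α·ln(68/65.1) = (1−α)·ln(42/33.9), i.e. α·0.0435832 = (1−α)·0.2142546.
So α/(1−α) = (0.2142546)/(0.0435832) = 4.9159906, and α = 4.9159906/5.9159906 ≈ 0.8310.

α ≈ 0.8310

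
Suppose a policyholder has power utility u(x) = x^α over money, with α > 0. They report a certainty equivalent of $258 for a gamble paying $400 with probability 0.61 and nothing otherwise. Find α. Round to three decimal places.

α ≈ 1.127

Since u(0) = 0, the lottery's EU is 0.61·400^α.
Equating: 258^α = 0.61·400^α, i.e. 0.6450^α = 0.61.
α = ln(0.61) / ln(258/400) = -0.494296/-0.438505 ≈ 1.127.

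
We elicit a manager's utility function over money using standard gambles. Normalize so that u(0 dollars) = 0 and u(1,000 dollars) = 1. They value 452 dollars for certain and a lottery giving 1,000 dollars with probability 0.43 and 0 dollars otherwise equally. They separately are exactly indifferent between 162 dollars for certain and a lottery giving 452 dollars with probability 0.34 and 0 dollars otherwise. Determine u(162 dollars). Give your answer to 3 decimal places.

0.146

The first gamble pins u(452 dollars): it must equal 0.43·1 + 0.57·0 = 0.43.
Then u(162 dollars) = 0.34·u(452 dollars) + 0.66·u(0 dollars) = 0.34·0.43 + 0.66·0.00 = 0.1462.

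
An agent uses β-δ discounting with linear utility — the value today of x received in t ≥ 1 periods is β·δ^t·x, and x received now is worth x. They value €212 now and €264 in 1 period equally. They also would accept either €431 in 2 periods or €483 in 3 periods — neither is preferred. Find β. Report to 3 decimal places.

β ≈ 0.900

Both payoffs in the second observation are in the future, so β drops out: δ^2·431 = δ^3·483 ⇒ δ = 431/483 = 0.89234.
The first indifference: 212 = β·δ·264, so β = 212/(δ·264) = 212/(0.89234·264) ≈ 0.900.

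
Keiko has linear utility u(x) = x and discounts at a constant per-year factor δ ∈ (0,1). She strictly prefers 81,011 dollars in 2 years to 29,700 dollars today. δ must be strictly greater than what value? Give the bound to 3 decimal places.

δ > 0.605

Under u(x) = x this choice says 29700 < δ^2·81011.
Hence δ^2 > 29700/81011 = 0.36662, and x ↦ x^(1/2) is increasing on (0,∞).
δ > 0.36662^(1/2) = 0.605.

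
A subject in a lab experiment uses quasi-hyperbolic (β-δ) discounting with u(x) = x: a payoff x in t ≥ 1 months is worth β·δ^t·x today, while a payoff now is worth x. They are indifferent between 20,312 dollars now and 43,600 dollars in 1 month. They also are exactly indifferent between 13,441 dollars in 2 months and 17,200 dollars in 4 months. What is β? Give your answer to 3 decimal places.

β ≈ 0.527

Both payoffs in the second observation are in the future, so β drops out: δ^2·13441 = δ^4·17200 ⇒ δ^2 = 13441/17200 = 0.78145, so δ = 0.88400.
Substituting δ into 20312 = β·δ·43600: β = 20312/(38542.338) ≈ 0.527.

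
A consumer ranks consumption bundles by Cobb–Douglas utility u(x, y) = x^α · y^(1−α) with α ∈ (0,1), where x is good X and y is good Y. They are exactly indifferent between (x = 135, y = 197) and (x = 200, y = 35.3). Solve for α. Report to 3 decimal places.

Set the two utilities equal: 135^α·197^(1−α) = 200^α·35.3^(1−α).
(135/200)^α = (35.3/197)^(1−α); take logs: α·ln(135/200) = (1−α)·ln(35.3/197), i.e. α·-0.393043 = (1−α)·-1.719321.
Thus α·(-2.112364) = -1.719321, so α = -1.719321/-2.112364 ≈ 0.814.

α ≈ 0.814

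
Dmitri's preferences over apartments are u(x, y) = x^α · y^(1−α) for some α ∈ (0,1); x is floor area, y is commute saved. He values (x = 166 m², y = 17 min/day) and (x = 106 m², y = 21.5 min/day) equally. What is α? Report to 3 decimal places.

α ≈ 0.344

Set the two utilities equal: 166^α·17^(1−α) = 106^α·21.5^(1−α).
(166/106)^α = (21.5/17)^(1−α); take logs: α·ln(166/106) = (1−α)·ln(21.5/17), i.e. α·0.448549 = (1−α)·0.234840.
Thus α·(0.683389) = 0.234840, so α = 0.234840/0.683389 ≈ 0.344.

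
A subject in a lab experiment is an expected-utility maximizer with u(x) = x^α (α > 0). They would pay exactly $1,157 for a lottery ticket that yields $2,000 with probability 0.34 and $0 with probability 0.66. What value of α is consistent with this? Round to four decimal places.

α ≈ 1.9711

Since u(0) = 0, the lottery's EU is 0.34·2000^α.
Setting u(1157) equal to that: 1157^α = 0.34·2000^α ⇒ (1157/2000)^α = 0.34.
Taking logs: α·ln(1157/2000) = ln(0.34), so α = -1.0788097 / -0.5473167 ≈ 1.9711.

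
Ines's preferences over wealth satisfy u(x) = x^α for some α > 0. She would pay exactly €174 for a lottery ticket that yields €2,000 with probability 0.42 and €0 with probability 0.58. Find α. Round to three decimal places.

Since u(0) = 0, the lottery's EU is 0.42·2000^α.
Setting u(174) equal to that: 174^α = 0.42·2000^α ⇒ (174/2000)^α = 0.42.
Take logs: α = ln 0.42 / ln(174/2000) ≈ 0.35526.

α ≈ 0.355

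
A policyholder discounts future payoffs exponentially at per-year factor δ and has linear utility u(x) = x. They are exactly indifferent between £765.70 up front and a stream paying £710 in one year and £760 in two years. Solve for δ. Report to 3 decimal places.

δ ≈ 0.640

Equating present values: 765.70 = 710δ + 760δ².
So 760δ² + 710δ − 765.70 = 0.
The positive root is δ = [−710 + √(710² + 4·760·765.70)] / (2·760) = (−710 + 1682.804)/1520 ≈ 0.640.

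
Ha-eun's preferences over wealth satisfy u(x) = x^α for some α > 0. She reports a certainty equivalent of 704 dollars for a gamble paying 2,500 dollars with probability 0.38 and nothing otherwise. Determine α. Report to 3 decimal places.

α ≈ 0.764

The lottery's expected utility is 0.38·u(2500) + 0.62·u(0) = 0.38·2500^α (since u(0) = 0 for α > 0).
Indifference: 704^α = 0.38·2500^α, so (704/2500)^α = 0.38.
Taking logs: α·ln(704/2500) = ln(0.38), so α = -0.967584 / -1.267268 ≈ 0.764.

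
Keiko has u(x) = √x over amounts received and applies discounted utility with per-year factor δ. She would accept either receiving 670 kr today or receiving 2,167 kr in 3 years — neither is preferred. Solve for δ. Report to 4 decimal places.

δ ≈ 0.8223

Equating discounted utilities: u(670) = δ^3·u(2167) ⇒ δ^3 = u(670)/u(2167).
With u(x) = √x: δ^3 = √670/√2167 = √(670/2167) = 0.55604.
Hence δ = (0.55604)^(1/3) = 0.822311.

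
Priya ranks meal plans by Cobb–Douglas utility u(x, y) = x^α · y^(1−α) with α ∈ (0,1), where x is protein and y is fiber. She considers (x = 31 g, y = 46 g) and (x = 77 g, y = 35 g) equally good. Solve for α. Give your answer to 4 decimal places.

Set the two utilities equal: 31^α·46^(1−α) = 77^α·35^(1−α).
Rearrange to (31/77)^α = (35/46)^(1−α) and take logs: α·-0.9098182 = (1−α)·-0.2732933.
So α/(1−α) = (-0.2732933)/(-0.9098182) = 0.3003823, and α = 0.3003823/1.3003823 ≈ 0.2310.

α ≈ 0.2310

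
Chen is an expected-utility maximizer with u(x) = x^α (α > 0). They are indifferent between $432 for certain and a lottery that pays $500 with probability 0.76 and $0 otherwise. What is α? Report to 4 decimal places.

α ≈ 1.8774

EU(lottery) = 0.76·500^α + 0.24·0 = 0.76·500^α.
Equating: 432^α = 0.76·500^α, i.e. 0.8640^α = 0.76.
Take logs: α = ln 0.76 / ln(432/500) ≈ 1.877358.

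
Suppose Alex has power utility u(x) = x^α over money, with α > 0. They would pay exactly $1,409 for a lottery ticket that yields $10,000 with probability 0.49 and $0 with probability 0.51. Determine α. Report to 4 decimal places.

The lottery's expected utility is 0.49·u(10000) + 0.51·u(0) = 0.49·10000^α (since u(0) = 0 for α > 0).
Setting u(1409) equal to that: 1409^α = 0.49·10000^α ⇒ (1409/10000)^α = 0.49.
Taking logs: α·ln(1409/10000) = ln(0.49), so α = -0.7133499 / -1.9597049 ≈ 0.3640.

α ≈ 0.3640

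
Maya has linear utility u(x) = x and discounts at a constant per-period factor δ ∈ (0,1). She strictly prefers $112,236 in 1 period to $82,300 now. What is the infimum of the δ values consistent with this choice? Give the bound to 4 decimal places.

δ > 0.7333

Under u(x) = x this choice says 82300 < δ·112236.
So δ > 82300/112236 = 0.73328.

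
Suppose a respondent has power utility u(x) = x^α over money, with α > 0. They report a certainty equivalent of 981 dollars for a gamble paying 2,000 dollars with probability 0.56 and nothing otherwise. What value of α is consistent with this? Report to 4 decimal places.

The lottery's expected utility is 0.56·u(2000) + 0.44·u(0) = 0.56·2000^α (since u(0) = 0 for α > 0).
Indifference: 981^α = 0.56·2000^α, so (981/2000)^α = 0.56.
α = ln(0.56) / ln(981/2000) = -0.5798185/-0.7123300 ≈ 0.8140.

α ≈ 0.8140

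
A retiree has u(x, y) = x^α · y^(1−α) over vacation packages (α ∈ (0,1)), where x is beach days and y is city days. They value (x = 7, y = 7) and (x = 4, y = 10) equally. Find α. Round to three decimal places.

Set the two utilities equal: 7^α·7^(1−α) = 4^α·10^(1−α).
Taking logs: α·ln 7 + (1−α)·ln 7 = α·ln 4 + (1−α)·ln 10, i.e. α·0.559616 = (1−α)·0.356675.
With A = 0.559616 and B = 0.356675: α·A = (1−α)·B, so α = B/(A+B) = 0.356675/0.916291 ≈ 0.389.

α ≈ 0.389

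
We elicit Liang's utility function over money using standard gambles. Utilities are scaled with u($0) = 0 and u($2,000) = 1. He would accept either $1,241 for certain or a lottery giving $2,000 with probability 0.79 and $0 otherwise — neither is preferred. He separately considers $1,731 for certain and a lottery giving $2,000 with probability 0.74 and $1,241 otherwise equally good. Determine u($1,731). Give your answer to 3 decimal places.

0.945

From the first indifference, u($1,241) = 0.79·u($2,000) + 0.21·u($0) = 0.79·1 + 0.21·0 = 0.79.
Chaining: u($1,731) = 0.74·1.00 + 0.26·0.79 = 0.9454.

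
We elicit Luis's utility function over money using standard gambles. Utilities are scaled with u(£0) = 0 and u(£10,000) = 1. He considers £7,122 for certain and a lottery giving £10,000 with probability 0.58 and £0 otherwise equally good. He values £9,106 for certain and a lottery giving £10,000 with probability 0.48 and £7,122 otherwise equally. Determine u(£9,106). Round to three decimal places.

First, u(£7,122) = 0.58·u(£10,000) + 0.42·u(£0) = 0.58.
Then u(£9,106) = 0.48·u(£10,000) + 0.52·u(£7,122) = 0.48·1.00 + 0.52·0.58 = 0.7816.

0.782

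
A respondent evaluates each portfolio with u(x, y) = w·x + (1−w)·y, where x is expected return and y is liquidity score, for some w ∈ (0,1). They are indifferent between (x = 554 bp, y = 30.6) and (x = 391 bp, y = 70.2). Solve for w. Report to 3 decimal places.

w = 0.195

u(554,30.6) = u(391,70.2) means w·554 + (1−w)·30.6 = w·391 + (1−w)·70.2.
Collecting terms: w·163 = (1−w)·39.6.
The marginal rate of substitution is 39.6/163, so w = 39.6/(163+39.6) = 0.195.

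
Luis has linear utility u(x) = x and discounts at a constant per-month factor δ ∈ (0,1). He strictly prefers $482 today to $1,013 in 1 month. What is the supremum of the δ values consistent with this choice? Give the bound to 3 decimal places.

δ < 0.476

Comparing present values: 482 > δ·1013.
So δ < 482/1013 = 0.47581.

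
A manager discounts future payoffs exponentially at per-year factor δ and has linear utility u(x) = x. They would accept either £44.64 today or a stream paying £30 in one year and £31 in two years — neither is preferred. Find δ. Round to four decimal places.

Equating present values: 44.64 = 30δ + 31δ².
So 31δ² + 30δ − 44.64 = 0.
The positive root is δ = [−30 + √(30² + 4·31·44.64)] / (2·31) = (−30 + 80.221)/62 ≈ 0.8100.

δ ≈ 0.8100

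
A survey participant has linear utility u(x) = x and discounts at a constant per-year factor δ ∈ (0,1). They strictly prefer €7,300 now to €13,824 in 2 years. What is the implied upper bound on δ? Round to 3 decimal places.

δ < 0.727

Comparing present values: 7300 > δ^2·13824.
Dividing by 13824: δ^2 < 0.52807. Both sides are positive, so the square root keeps the direction.
δ < 0.52807^(1/2) = 0.727.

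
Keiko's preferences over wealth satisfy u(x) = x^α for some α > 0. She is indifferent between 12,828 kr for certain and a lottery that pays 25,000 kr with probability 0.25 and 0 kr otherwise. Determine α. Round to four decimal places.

EU(lottery) = 0.25·25000^α + 0.75·0 = 0.25·25000^α.
Indifference: 12828^α = 0.25·25000^α, so (12828/25000)^α = 0.25.
Take logs: α = ln 0.25 / ln(12828/25000) ≈ 2.077637.

α ≈ 2.0776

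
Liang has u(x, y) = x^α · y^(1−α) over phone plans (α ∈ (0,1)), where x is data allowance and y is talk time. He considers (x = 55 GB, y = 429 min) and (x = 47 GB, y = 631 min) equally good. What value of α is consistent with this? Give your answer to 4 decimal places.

α ≈ 0.7105

The Cobb–Douglas utilities coincide, so 55^α·429^(1−α) = 47^α·631^(1−α).
(55/47)^α = (631/429)^(1−α); take logs: α·ln(55/47) = (1−α)·ln(631/429), i.e. α·0.1571856 = (1−α)·0.3858489.
So α/(1−α) = (0.3858489)/(0.1571856) = 2.4547344, and α = 2.4547344/3.4547344 ≈ 0.7105.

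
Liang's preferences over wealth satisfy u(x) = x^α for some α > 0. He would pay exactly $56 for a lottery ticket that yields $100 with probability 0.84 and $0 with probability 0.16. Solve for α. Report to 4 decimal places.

α ≈ 0.3007

EU(lottery) = 0.84·100^α + 0.16·0 = 0.84·100^α.
Indifference: 56^α = 0.84·100^α, so (56/100)^α = 0.84.
Take logs: α = ln 0.84 / ln(56/100) ≈ 0.300703.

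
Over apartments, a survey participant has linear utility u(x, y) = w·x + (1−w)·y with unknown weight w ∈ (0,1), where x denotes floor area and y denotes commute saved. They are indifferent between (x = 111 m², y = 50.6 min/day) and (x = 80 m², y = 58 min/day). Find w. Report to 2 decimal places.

w = 0.19

Indifference: w·111 + (1−w)·50.6 = w·80 + (1−w)·58.
w·(111−80) = (1−w)·(58−50.6), i.e. w·31 = (1−w)·7.4.
Hence w = 7.4/(31+7.4) = 7.4/38.4 = 0.19.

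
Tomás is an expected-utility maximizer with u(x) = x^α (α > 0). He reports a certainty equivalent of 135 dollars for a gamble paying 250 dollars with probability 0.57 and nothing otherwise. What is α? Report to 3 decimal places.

Since u(0) = 0, the lottery's EU is 0.57·250^α.
Equating: 135^α = 0.57·250^α, i.e. 0.5400^α = 0.57.
Taking logs: α·ln(135/250) = ln(0.57), so α = -0.562119 / -0.616186 ≈ 0.912.

α ≈ 0.912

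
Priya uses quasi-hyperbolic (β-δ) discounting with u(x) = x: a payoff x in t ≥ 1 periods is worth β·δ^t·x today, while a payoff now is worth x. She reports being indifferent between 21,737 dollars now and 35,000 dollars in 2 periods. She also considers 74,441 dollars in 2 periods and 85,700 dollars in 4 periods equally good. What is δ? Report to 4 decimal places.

δ ≈ 0.9320

From the later pair, β·δ^2·74441 = β·δ^4·85700; dividing through, δ^2 = 74441/85700 = 0.86862, so δ = 0.93200.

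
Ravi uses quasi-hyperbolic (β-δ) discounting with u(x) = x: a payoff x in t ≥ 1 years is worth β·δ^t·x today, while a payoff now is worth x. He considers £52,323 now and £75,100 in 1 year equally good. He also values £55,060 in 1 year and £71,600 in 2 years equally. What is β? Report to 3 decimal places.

β ≈ 0.906

From the later pair, β·δ^1·55060 = β·δ^2·71600; dividing through, δ = 55060/71600 = 0.76899.
The first indifference: 52323 = β·δ·75100, so β = 52323/(δ·75100) = 52323/(0.76899·75100) ≈ 0.906.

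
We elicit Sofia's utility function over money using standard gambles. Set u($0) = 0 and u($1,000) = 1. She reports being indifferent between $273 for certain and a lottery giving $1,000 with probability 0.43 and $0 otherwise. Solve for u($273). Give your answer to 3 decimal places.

0.430

By the standard-gamble method, u($273) is just the indifference probability on the best outcome: 0.43.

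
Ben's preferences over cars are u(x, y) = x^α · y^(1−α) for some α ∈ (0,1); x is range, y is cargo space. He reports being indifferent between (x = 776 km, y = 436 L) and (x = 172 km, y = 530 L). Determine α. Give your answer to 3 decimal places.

α ≈ 0.115

Set the two utilities equal: 776^α·436^(1−α) = 172^α·530^(1−α).
Taking logs: α·ln 776 + (1−α)·ln 436 = α·ln 172 + (1−α)·ln 530, i.e. α·1.506658 = (1−α)·0.195235.
Thus α·(1.701893) = 0.195235, so α = 0.195235/1.701893 ≈ 0.115.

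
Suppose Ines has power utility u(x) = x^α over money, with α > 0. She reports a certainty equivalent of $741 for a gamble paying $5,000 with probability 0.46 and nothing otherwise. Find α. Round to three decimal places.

EU(lottery) = 0.46·5000^α + 0.54·0 = 0.46·5000^α.
Setting u(741) equal to that: 741^α = 0.46·5000^α ⇒ (741/5000)^α = 0.46.
Taking logs: α·ln(741/5000) = ln(0.46), so α = -0.776529 / -1.909193 ≈ 0.407.

α ≈ 0.407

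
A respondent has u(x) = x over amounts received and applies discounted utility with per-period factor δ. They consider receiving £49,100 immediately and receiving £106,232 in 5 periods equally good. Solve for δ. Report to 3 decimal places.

Equating discounted utilities: u(49100) = δ^5·u(106232) ⇒ δ^5 = u(49100)/u(106232).
With u(x) = x: δ^5 = 49100/106232 = 0.46220.
Hence δ = (0.46220)^(1/5) = 0.85697.

δ ≈ 0.857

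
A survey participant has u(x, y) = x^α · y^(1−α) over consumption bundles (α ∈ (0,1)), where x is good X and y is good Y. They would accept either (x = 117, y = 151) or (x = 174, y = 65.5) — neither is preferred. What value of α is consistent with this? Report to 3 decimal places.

α ≈ 0.678

Indifference: 117^α · 151^(1−α) = 174^α · 65.5^(1−α).
(117/174)^α = (65.5/151)^(1−α); take logs: α·ln(117/174) = (1−α)·ln(65.5/151), i.e. α·-0.396881 = (1−α)·-0.835230.
So α/(1−α) = (-0.835230)/(-0.396881) = 2.104485, and α = 2.104485/3.104485 ≈ 0.678.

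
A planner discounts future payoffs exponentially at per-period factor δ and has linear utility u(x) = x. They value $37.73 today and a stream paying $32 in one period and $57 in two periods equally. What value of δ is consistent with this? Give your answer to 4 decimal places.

Equating present values: 37.73 = 32δ + 57δ².
That is, 57δ² + 32δ − 37.73 = 0, a quadratic in δ.
The positive root is δ = [−32 + √(32² + 4·57·37.73)] / (2·57) = (−32 + 98.114)/114 ≈ 0.5800.

δ ≈ 0.5800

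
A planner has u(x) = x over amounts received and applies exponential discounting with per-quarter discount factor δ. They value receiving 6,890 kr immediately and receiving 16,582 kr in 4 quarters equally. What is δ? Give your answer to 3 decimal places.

δ ≈ 0.803

Equating discounted utilities: u(6890) = δ^4·u(16582) ⇒ δ^4 = u(6890)/u(16582).
With u(x) = x: δ^4 = 6890/16582 = 0.41551.
So δ = 0.41551^(1/4) ≈ 0.803.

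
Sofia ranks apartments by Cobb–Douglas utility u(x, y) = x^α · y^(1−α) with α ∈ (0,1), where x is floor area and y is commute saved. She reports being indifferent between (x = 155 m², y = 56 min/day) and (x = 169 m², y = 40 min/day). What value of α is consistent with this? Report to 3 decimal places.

α ≈ 0.796

Indifference: 155^α · 56^(1−α) = 169^α · 40^(1−α).
Rearrange to (155/169)^α = (40/56)^(1−α) and take logs: α·-0.086474 = (1−α)·-0.336472.
With A = -0.086474 and B = -0.336472: α·A = (1−α)·B, so α = B/(A+B) = -0.336472/-0.422946 ≈ 0.796.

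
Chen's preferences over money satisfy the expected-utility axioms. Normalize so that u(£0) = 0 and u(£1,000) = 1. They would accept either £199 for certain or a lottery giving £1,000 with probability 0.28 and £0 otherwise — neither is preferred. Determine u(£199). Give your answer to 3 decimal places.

u(£199) equals the lottery's expected utility: 0.28·1 + 0.72·0 = 0.28.

0.280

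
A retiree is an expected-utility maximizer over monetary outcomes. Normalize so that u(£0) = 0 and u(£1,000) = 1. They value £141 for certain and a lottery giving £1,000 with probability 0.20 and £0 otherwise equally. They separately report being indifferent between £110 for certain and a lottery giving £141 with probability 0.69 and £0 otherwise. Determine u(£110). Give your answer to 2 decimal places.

0.14

The first gamble pins u(£141): it must equal 0.20·1 + 0.80·0 = 0.20.
The second indifference gives u(£110) = 0.69·u(£141) + 0.31·u(£0) = 0.69·0.20 + 0.31·0.00 = 0.1380.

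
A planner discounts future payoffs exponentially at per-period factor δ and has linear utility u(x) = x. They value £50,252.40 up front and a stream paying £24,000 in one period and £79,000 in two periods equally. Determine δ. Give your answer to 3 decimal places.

δ ≈ 0.660

Equating present values: 50252.40 = 24000δ + 79000δ².
Rearranged: 79000δ² + 24000δ − 50252.40 = 0.
The positive root is δ = [−24000 + √(24000² + 4·79000·50252.40)] / (2·79000) = (−24000 + 128280.000)/158000 ≈ 0.660.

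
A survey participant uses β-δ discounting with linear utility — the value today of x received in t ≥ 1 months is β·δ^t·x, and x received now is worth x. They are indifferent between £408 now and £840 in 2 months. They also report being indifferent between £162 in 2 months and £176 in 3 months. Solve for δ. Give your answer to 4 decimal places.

δ ≈ 0.9205

From the later pair, β·δ^2·162 = β·δ^3·176; dividing through, δ = 162/176 = 0.92045.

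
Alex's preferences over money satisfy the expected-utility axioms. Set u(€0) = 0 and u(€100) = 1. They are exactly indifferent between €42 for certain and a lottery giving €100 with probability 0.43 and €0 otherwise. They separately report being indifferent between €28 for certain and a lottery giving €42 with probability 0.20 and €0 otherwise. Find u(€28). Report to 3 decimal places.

The first gamble pins u(€42): it must equal 0.43·1 + 0.57·0 = 0.43.
Chaining: u(€28) = 0.20·0.43 + 0.80·0.00 = 0.0860.

0.086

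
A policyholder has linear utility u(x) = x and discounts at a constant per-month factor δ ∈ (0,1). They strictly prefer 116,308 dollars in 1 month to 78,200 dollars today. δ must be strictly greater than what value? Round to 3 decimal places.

δ > 0.672

Under u(x) = x this choice says 78200 < δ·116308.
So δ > 78200/116308 = 0.67235.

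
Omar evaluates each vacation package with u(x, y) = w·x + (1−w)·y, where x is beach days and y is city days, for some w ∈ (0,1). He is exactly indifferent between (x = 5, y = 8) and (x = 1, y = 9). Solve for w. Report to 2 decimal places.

u(5,8) = u(1,9) means w·5 + (1−w)·8 = w·1 + (1−w)·9.
Collecting terms: w·4 = (1−w)·1.
So w/(1−w) = 1/4 = 0.2500, giving w = 1/(4+1) = 0.20.

w = 0.20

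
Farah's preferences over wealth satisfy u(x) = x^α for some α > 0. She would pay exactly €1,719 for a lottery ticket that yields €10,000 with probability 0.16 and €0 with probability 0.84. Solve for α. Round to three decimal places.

Since u(0) = 0, the lottery's EU is 0.16·10000^α.
Setting u(1719) equal to that: 1719^α = 0.16·10000^α ⇒ (1719/10000)^α = 0.16.
Taking logs: α·ln(1719/10000) = ln(0.16), so α = -1.832581 / -1.760842 ≈ 1.041.

α ≈ 1.041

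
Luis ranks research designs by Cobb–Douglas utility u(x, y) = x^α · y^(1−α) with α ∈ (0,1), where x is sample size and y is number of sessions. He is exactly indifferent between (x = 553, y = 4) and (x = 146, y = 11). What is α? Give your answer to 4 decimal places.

Indifference: 553^α · 4^(1−α) = 146^α · 11^(1−α).
Taking logs: α·ln 553 + (1−α)·ln 4 = α·ln 146 + (1−α)·ln 11, i.e. α·1.3317514 = (1−α)·1.0116009.
So α/(1−α) = (1.0116009)/(1.3317514) = 0.7596019, and α = 0.7596019/1.7596019 ≈ 0.4317.

α ≈ 0.4317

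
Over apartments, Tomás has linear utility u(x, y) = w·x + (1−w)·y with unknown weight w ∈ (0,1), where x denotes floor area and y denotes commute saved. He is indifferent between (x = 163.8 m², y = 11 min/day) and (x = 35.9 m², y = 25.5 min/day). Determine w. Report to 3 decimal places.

w = 0.102

u(163.8,11) = u(35.9,25.5) means w·163.8 + (1−w)·11 = w·35.9 + (1−w)·25.5.
w·(163.8−35.9) = (1−w)·(25.5−11), i.e. w·127.9 = (1−w)·14.5.
Hence w = 14.5/(127.9+14.5) = 14.5/142.4 = 0.102.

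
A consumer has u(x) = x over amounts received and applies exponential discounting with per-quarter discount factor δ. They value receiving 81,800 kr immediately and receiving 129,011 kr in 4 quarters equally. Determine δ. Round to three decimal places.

δ ≈ 0.892

The payoff in 4 quarters is discounted by δ^4, so u(81800) = δ^4·u(129011) and δ^4 = u(81800)/u(129011).
With u(x) = x: δ^4 = 81800/129011 = 0.63405.
So δ = 0.63405^(1/4) ≈ 0.892.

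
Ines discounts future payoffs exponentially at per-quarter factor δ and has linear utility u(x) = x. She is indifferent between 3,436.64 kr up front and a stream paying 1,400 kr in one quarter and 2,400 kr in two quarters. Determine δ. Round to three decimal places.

Present value of the stream is 1400·δ + 2400·δ². Indifference gives 1400δ + 2400δ² = 3436.64.
Rearranged: 2400δ² + 1400δ − 3436.64 = 0.
The positive root is δ = [−1400 + √(1400² + 4·2400·3436.64)] / (2·2400) = (−1400 + 5912.000)/4800 ≈ 0.940.

δ ≈ 0.940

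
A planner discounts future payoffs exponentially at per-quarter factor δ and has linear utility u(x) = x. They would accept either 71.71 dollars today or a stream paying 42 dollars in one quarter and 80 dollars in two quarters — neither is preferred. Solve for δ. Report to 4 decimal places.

δ ≈ 0.7200

The stream is worth 42δ + 80δ² today, so 42δ + 80δ² = 71.71.
So 80δ² + 42δ − 71.71 = 0.
δ = (−42 + √(42² + 4·80·71.71)) / (2·80) = (−42 + √24711.20) / 160 ≈ 0.7200.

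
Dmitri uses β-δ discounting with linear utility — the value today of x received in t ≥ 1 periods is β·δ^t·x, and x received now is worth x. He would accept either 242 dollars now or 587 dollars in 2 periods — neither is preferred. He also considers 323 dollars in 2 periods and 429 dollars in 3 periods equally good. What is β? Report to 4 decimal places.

Both payoffs in the second observation are in the future, so β drops out: δ^2·323 = δ^3·429 ⇒ δ = 323/429 = 0.75291.
Now use the now-vs-future pair: 242 = β·δ^2·587 gives β = 242/(0.56688·587) ≈ 0.7273.

β ≈ 0.7273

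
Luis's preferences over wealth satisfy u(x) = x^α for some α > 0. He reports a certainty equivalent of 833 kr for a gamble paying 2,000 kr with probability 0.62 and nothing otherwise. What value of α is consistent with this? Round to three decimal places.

α ≈ 0.546

Since u(0) = 0, the lottery's EU is 0.62·2000^α.
Equating: 833^α = 0.62·2000^α, i.e. 0.4165^α = 0.62.
Taking logs: α·ln(833/2000) = ln(0.62), so α = -0.478036 / -0.875869 ≈ 0.546.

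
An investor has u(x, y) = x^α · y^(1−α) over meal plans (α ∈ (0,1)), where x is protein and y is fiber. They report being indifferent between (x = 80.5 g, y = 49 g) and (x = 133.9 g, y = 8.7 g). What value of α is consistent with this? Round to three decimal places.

α ≈ 0.773

Indifference: 80.5^α · 49^(1−α) = 133.9^α · 8.7^(1−α).
(80.5/133.9)^α = (8.7/49)^(1−α); take logs: α·ln(80.5/133.9) = (1−α)·ln(8.7/49), i.e. α·-0.508836 = (1−α)·-1.728497.
So α/(1−α) = (-1.728497)/(-0.508836) = 3.396963, and α = 3.396963/4.396963 ≈ 0.773.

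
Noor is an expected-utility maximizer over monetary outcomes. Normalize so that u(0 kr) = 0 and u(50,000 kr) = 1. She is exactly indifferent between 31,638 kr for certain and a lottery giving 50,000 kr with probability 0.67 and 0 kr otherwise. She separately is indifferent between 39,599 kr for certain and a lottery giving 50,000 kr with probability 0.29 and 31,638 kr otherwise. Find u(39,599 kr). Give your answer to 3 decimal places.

0.766

The first gamble pins u(31,638 kr): it must equal 0.67·1 + 0.33·0 = 0.67.
Then u(39,599 kr) = 0.29·u(50,000 kr) + 0.71·u(31,638 kr) = 0.29·1.00 + 0.71·0.67 = 0.7657.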